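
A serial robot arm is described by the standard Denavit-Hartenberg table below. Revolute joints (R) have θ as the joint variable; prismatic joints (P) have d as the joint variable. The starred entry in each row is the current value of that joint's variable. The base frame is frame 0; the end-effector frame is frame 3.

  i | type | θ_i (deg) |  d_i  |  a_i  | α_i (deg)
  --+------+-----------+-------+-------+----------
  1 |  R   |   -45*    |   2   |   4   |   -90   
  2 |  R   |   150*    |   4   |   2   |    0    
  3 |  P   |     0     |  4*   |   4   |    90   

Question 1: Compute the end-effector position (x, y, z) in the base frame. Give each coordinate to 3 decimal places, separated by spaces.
after link 1: o_1 = (2.8284, -2.8284, 2.0000)
after link 2: o_2 = (4.4321, 1.2247, 1.0000)
after link 3: o_3 = (4.8110, 6.5027, -1.0000)

4.811 6.503 -1.000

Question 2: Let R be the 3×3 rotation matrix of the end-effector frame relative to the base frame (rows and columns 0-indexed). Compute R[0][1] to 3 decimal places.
End-effector y-axis (col 1 of R) = (0.7071,0.7071,0.0000)
R[0][1] = 0.7071

0.707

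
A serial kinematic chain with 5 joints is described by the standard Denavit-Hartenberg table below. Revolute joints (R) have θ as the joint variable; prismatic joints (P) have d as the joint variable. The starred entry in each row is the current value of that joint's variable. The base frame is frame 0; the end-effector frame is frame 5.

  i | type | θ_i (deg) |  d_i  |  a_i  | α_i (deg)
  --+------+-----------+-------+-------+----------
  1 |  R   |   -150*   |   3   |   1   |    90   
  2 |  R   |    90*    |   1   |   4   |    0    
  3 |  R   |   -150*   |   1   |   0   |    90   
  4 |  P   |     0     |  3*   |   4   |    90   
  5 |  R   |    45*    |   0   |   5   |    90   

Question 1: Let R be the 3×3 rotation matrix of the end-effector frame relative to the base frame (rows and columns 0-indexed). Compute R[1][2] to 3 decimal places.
-0.483

End-effector z-axis (col 2 of R) = (-0.8365,-0.4830,-0.2588)
R[1][2] = -0.4830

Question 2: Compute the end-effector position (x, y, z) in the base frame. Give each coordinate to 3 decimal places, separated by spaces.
after link 1: o_1 = (-0.8660, -0.5000, 3.0000)
after link 2: o_2 = (-1.3660, 0.3660, 7.0000)
after link 3: o_3 = (-1.8660, 1.2321, 7.0000)
after link 4: o_4 = (-1.3481, 1.5311, 2.0359)
after link 5: o_5 = (-0.2274, 2.1781, -2.7937)

-0.227 2.178 -2.794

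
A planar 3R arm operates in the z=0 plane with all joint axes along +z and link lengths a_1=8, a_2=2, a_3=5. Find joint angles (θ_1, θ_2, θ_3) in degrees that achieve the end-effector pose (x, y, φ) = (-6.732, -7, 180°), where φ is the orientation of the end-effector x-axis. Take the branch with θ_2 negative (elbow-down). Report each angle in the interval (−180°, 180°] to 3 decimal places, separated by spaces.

wrist centre = target − a_3·(cos φ, sin φ) = (-1.7320, -7.0000)
cos θ_2 = (51.9998−8²−2²)/(2·8·2) = -0.5000; θ_2 = -120.0004° (elbow-down)
β = atan2(-7.0000,-1.7320) = -103.8975°; ψ = atan2(-1.7320,7.0000) = -13.8979°
θ_1 = β − ψ = -89.9996°
θ_3 = φ − θ_1 − θ_2 = 30.0000° (wrapped to (-180°,180°])

-90.000 -120.000 30.000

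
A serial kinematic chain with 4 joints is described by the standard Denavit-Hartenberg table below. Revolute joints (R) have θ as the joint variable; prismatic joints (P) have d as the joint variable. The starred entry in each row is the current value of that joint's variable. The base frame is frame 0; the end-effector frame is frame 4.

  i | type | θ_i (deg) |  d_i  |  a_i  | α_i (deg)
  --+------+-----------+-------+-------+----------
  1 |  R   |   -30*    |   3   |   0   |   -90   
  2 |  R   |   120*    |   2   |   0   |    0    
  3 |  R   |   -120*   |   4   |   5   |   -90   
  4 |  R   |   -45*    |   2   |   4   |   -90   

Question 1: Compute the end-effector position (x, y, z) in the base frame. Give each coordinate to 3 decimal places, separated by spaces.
after link 1: o_1 = (0.0000, 0.0000, 3.0000)
after link 2: o_2 = (1.0000, 1.7321, 3.0000)
after link 3: o_3 = (7.3301, 2.6962, 3.0000)
after link 4: o_4 = (11.1938, 3.7314, 1.0000)

11.194 3.731 1.000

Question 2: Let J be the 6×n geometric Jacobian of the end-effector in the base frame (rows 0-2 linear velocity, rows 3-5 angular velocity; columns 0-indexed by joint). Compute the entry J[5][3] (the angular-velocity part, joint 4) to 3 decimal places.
-1.000

axis z_3 = (0.0000,0.0000,-1.0000); lever o_n−o_3 = (3.8637,1.0353,-2.0000)
cross product → J_v[:, 3] = (1.0353,-3.8637,-0.0000)
J_ω[:, 3] = z_3
entry J[5][3] = -1.0000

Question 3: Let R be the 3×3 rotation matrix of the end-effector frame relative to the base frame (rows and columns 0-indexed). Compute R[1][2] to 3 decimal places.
-0.966

End-effector z-axis (col 2 of R) = (0.2588,-0.9659,-0.0000)
R[1][2] = -0.9659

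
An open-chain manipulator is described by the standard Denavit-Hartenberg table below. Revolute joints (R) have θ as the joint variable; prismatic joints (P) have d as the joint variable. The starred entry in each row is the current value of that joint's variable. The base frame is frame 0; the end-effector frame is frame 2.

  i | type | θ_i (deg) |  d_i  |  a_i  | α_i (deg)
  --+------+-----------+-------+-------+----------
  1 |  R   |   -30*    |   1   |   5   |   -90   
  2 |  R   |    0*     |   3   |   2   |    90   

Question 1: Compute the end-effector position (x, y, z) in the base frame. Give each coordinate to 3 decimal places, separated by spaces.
after link 1: o_1 = (4.3301, -2.5000, 1.0000)
after link 2: o_2 = (7.5622, -0.9019, 1.0000)

7.562 -0.902 1.000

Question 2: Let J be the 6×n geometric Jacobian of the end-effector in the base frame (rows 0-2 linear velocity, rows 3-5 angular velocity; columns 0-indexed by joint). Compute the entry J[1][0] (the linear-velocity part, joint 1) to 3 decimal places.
axis z_0 = ẑ; lever o_n−o_0 = (7.5622,-0.9019,1.0000)
cross product → J_v[:, 0] = (0.9019,7.5622,-0.0000)
J_ω[:, 0] = z_0
entry J[1][0] = 7.5622

7.562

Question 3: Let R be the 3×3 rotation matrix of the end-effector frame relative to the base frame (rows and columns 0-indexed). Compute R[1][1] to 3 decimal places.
End-effector y-axis (col 1 of R) = (0.5000,0.8660,0.0000)
R[1][1] = 0.8660

0.866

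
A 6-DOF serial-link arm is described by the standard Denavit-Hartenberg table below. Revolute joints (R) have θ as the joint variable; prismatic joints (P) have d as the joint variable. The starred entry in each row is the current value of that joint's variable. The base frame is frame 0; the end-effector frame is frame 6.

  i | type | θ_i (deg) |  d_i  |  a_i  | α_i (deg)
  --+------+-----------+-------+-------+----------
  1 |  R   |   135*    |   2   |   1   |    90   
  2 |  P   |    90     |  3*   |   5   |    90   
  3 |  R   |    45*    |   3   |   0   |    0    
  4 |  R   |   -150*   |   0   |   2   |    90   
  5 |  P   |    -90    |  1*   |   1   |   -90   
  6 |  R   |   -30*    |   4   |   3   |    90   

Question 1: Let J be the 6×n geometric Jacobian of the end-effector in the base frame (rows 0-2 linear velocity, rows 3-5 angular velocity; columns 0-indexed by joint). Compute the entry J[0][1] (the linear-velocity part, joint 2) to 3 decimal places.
prismatic axis z_1 = (0.7071,0.7071,0.0000)
J_v[:, 1] = z_1; J_ω[:, 1] = (0,0,0)
entry J[0][1] = 0.7071

0.707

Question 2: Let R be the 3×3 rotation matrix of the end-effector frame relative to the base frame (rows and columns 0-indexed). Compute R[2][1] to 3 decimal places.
End-effector y-axis (col 1 of R) = (-0.6830,-0.6830,-0.2588)
R[2][1] = -0.2588

-0.259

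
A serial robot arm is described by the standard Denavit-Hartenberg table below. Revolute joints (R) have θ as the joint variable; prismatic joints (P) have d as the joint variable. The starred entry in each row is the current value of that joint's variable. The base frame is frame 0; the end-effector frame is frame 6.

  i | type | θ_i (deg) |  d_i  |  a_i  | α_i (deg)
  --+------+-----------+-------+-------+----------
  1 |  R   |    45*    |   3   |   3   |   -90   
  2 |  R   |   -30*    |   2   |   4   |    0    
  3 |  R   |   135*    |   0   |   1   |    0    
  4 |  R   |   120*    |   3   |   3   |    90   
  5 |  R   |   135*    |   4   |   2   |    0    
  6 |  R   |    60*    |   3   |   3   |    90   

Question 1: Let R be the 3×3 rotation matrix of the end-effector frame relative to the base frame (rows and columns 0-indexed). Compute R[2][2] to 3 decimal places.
End-effector z-axis (col 2 of R) = (-0.5536,0.8124,-0.1830)
R[2][2] = -0.1830

-0.183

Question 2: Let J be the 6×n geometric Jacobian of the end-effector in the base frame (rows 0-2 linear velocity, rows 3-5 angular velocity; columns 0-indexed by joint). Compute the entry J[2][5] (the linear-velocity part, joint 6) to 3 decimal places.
axis z_5 = (-0.5000,-0.5000,-0.7071); lever o_n−o_5 = (0.4979,-0.6001,-4.1704)
cross product → J_v[:, 5] = (1.6608,-2.4373,0.5490)
J_ω[:, 5] = z_5
entry J[2][5] = 0.5490

0.549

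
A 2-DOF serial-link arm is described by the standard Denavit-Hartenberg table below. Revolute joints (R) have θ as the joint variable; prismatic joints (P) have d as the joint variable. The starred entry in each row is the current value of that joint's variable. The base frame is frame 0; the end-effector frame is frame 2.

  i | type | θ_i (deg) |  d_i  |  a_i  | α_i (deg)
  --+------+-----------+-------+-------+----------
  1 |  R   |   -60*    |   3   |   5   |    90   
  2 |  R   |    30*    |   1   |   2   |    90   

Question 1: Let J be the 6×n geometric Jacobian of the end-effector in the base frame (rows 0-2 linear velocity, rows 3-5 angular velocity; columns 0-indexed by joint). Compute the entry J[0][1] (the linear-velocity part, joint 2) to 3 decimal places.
axis z_1 = (-0.8660,-0.5000,0.0000); lever o_n−o_1 = (0.0000,-2.0000,1.0000)
cross product → J_v[:, 1] = (-0.5000,0.8660,1.7321)
J_ω[:, 1] = z_1
entry J[0][1] = -0.5000

-0.500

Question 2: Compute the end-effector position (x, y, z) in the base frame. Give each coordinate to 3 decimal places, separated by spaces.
after link 1: o_1 = (2.5000, -4.3301, 3.0000)
after link 2: o_2 = (2.5000, -6.3301, 4.0000)

2.500 -6.330 4.000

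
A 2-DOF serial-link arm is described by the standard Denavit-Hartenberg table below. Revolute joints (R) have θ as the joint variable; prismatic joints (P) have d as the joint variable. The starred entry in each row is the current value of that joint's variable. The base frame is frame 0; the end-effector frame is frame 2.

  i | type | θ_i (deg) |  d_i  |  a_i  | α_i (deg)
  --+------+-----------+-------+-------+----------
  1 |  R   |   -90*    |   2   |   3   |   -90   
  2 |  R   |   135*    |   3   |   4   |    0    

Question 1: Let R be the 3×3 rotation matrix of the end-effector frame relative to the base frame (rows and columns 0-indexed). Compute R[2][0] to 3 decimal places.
-0.707

End-effector x-axis (col 0 of R) = (0.0000,0.7071,-0.7071)
R[2][0] = -0.7071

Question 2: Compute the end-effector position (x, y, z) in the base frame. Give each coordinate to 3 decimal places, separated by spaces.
after link 1: o_1 = (0.0000, -3.0000, 2.0000)
after link 2: o_2 = (3.0000, -0.1716, -0.8284)

3.000 -0.172 -0.828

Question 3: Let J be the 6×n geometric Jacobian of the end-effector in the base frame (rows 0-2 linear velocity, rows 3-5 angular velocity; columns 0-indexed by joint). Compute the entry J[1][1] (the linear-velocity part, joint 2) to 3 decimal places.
axis z_1 = (1.0000,0.0000,0.0000); lever o_n−o_1 = (3.0000,2.8284,-2.8284)
cross product → J_v[:, 1] = (-0.0000,2.8284,2.8284)
J_ω[:, 1] = z_1
entry J[1][1] = 2.8284

2.828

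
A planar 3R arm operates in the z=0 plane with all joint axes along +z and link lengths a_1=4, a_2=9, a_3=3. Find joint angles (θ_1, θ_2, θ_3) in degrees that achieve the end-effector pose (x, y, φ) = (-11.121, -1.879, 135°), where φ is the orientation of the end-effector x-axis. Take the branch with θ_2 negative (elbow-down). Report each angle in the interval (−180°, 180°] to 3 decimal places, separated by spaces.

wrist centre = target − a_3·(cos φ, sin φ) = (-8.9997, -4.0003)
cos θ_2 = (96.9968−4²−9²)/(2·4·9) = -0.0000; θ_2 = -90.0025° (elbow-down)
β = atan2(-4.0003,-8.9997) = -156.0351°; ψ = atan2(-9.0000,3.9996) = -66.0396°
θ_1 = β − ψ = -89.9954°
θ_3 = φ − θ_1 − θ_2 = -45.0020° (wrapped to (-180°,180°])

-89.995 -90.003 -45.002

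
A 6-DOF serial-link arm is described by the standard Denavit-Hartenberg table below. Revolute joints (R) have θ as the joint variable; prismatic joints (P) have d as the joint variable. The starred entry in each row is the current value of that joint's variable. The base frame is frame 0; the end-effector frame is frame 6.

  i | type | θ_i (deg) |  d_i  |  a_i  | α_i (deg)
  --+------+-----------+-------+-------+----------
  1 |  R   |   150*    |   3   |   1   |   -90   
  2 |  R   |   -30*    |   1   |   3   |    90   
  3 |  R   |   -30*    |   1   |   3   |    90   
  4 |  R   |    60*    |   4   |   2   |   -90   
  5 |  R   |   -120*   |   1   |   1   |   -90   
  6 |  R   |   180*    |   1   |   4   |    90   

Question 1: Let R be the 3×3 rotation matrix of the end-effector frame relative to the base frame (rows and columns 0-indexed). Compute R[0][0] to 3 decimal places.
End-effector x-axis (col 0 of R) = (-0.6121,-0.3683,0.6998)
R[0][0] = -0.6121

-0.612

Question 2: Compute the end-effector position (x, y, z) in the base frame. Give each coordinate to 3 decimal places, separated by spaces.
-1.517 4.116 10.467

after link 1: o_1 = (-0.8660, 0.5000, 3.0000)
after link 2: o_2 = (-3.6160, 0.9330, 4.5000)
after link 3: o_3 = (-4.3816, 3.1071, 6.6651)
after link 4: o_4 = (-0.7990, 5.6160, 7.5981)
after link 5: o_5 = (0.3756, 5.1595, 6.9563)
after link 6: o_6 = (-1.5172, 4.1156, 10.4674)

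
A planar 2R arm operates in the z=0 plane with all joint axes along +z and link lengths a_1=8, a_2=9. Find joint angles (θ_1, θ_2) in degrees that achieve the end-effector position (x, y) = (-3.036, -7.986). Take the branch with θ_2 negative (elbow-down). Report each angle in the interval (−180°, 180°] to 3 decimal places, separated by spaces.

-44.996 -120.003

cos θ_2 = (72.9935−8²−9²)/(2·8·9) = -0.5000; θ_2 = -120.0030° (elbow-down)
β = atan2(-7.9860,-3.0360) = -110.8151°; ψ = atan2(-7.7940,3.4996) = -65.8194°
θ_1 = β − ψ = -44.9957°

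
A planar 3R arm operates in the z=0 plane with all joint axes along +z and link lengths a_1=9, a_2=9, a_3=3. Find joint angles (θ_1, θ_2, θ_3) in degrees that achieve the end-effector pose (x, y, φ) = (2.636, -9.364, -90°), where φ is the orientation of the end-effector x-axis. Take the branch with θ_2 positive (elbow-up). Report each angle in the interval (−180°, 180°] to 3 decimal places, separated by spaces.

wrist centre = target − a_3·(cos φ, sin φ) = (2.6360, -6.3640)
cos θ_2 = (47.4490−9²−9²)/(2·9·9) = -0.7071; θ_2 = 134.9999° (elbow-up)
β = atan2(-6.3640,2.6360) = -67.5004°; ψ = atan2(6.3640,2.6361) = 67.4999°
θ_1 = β − ψ = -135.0004°
θ_3 = φ − θ_1 − θ_2 = -89.9995° (wrapped to (-180°,180°])

-135.000 135.000 -90.000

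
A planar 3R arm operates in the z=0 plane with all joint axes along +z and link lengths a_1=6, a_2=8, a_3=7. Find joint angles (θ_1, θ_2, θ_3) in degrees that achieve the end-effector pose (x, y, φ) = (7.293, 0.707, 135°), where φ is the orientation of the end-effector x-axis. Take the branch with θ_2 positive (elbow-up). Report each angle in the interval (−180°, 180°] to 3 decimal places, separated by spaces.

wrist centre = target − a_3·(cos φ, sin φ) = (12.2427, -4.2427)
cos θ_2 = (167.8858−6²−8²)/(2·6·8) = 0.7071; θ_2 = 44.9970° (elbow-up)
β = atan2(-4.2427,12.2427) = -19.1139°; ψ = atan2(5.6566,11.6571) = 25.8847°
θ_1 = β − ψ = -44.9986°
θ_3 = φ − θ_1 − θ_2 = 135.0015° (wrapped to (-180°,180°])

-44.999 44.997 135.002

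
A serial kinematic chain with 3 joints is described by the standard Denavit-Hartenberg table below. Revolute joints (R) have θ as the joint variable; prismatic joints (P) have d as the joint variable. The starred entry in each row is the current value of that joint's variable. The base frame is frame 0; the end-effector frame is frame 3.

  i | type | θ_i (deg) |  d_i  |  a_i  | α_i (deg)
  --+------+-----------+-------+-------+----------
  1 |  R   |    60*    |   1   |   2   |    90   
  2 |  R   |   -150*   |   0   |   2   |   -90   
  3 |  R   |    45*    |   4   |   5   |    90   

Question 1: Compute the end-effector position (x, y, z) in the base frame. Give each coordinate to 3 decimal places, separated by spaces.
-3.459 1.080 -5.232

after link 1: o_1 = (1.0000, 1.7321, 1.0000)
after link 2: o_2 = (0.1340, 0.2321, 0.0000)
after link 3: o_3 = (-3.4588, 1.0802, -5.2319)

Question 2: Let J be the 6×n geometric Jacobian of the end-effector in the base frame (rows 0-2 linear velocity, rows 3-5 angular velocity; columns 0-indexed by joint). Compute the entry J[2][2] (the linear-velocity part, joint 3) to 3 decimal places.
axis z_2 = (0.2500,0.4330,-0.8660); lever o_n−o_2 = (-3.5928,0.8482,-5.2319)
cross product → J_v[:, 2] = (-1.5309,4.4194,1.7678)
J_ω[:, 2] = z_2
entry J[2][2] = 1.7678

1.768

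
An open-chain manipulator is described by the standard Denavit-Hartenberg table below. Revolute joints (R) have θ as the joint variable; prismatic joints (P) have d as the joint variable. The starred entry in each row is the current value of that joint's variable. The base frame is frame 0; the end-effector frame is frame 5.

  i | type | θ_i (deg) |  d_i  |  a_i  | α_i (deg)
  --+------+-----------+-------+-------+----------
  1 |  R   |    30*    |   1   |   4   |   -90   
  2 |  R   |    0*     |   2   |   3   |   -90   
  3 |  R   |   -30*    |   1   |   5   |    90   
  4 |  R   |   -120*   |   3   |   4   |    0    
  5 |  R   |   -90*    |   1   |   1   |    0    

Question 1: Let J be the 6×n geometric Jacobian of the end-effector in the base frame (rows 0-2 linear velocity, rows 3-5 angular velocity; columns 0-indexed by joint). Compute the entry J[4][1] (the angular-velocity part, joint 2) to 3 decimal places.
axis z_1 = (-0.5000,0.8660,0.0000); lever o_n−o_1 = (-0.7990,7.0801,1.9641)
cross product → J_v[:, 1] = (1.7010,0.9821,-2.8481)
J_ω[:, 1] = z_1
entry J[4][1] = 0.8660

0.866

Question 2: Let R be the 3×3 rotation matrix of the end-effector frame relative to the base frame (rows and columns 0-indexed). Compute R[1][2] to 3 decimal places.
0.500

End-effector z-axis (col 2 of R) = (-0.8660,0.5000,0.0000)
R[1][2] = 0.5000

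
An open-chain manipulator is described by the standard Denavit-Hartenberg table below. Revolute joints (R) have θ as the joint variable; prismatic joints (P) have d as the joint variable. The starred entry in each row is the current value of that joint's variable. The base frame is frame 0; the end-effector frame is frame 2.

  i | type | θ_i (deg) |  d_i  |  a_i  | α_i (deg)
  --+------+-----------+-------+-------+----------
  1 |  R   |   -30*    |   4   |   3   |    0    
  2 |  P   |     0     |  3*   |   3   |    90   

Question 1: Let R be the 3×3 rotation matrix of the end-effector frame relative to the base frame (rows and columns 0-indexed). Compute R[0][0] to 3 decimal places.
End-effector x-axis (col 0 of R) = (0.8660,-0.5000,0.0000)
R[0][0] = 0.8660

0.866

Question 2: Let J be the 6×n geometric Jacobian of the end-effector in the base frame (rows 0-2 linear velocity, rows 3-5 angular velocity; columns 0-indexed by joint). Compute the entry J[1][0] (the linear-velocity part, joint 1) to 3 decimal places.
5.196

axis z_0 = ẑ; lever o_n−o_0 = (5.1962,-3.0000,7.0000)
cross product → J_v[:, 0] = (3.0000,5.1962,-0.0000)
J_ω[:, 0] = z_0
entry J[1][0] = 5.1962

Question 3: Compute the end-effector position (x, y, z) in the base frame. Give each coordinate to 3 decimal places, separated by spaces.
after link 1: o_1 = (2.5981, -1.5000, 4.0000)
after link 2: o_2 = (5.1962, -3.0000, 7.0000)

5.196 -3.000 7.000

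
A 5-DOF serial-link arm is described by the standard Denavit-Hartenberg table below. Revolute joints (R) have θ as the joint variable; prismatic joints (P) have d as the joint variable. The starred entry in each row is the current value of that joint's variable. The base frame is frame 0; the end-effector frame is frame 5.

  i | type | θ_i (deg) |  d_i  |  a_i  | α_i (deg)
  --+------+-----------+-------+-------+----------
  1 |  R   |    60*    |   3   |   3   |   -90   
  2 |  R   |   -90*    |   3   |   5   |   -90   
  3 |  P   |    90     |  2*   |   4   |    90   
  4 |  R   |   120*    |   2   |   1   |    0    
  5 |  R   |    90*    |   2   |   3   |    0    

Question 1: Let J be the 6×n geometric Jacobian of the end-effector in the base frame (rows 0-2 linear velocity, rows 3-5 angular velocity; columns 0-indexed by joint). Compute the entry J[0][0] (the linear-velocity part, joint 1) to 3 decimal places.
axis z_0 = ẑ; lever o_n−o_0 = (0.3660,4.8301,12.0000)
cross product → J_v[:, 0] = (-4.8301,0.3660,0.0000)
J_ω[:, 0] = z_0
entry J[0][0] = -4.8301

-4.830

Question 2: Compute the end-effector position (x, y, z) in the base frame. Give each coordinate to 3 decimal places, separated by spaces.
after link 1: o_1 = (1.5000, 2.5981, 3.0000)
after link 2: o_2 = (-1.0981, 4.0981, 8.0000)
after link 3: o_3 = (3.3660, 3.8301, 8.0000)
after link 4: o_4 = (3.3660, 4.8301, 10.0000)
after link 5: o_5 = (0.3660, 4.8301, 12.0000)

0.366 4.830 12.000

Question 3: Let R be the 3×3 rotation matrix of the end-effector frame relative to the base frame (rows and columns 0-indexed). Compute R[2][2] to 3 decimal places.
1.000

End-effector z-axis (col 2 of R) = (0.0000,0.0000,1.0000)
R[2][2] = 1.0000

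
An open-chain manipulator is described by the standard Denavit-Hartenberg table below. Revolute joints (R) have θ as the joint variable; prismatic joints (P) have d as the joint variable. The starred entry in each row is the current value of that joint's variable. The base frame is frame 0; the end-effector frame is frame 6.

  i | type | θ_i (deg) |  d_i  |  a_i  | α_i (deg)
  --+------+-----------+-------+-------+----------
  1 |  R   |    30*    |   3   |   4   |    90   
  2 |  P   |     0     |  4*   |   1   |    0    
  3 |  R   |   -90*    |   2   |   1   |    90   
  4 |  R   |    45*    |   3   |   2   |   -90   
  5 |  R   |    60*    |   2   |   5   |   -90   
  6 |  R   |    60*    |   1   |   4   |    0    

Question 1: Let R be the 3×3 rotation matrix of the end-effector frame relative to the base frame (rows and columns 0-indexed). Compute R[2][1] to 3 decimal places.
End-effector y-axis (col 1 of R) = (-0.9794,0.1964,-0.0474)
R[2][1] = -0.0474

-0.047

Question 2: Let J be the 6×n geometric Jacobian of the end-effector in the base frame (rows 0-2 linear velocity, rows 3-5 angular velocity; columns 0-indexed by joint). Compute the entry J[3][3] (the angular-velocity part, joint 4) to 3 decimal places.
axis z_3 = (-0.8660,-0.5000,-0.0000); lever o_n−o_3 = (4.2057,-0.1601,-4.3120)
cross product → J_v[:, 3] = (2.1560,-3.7343,2.2414)
J_ω[:, 3] = z_3
entry J[3][3] = -0.8660

-0.866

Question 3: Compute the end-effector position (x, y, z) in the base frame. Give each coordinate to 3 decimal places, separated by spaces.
after link 1: o_1 = (3.4641, 2.0000, 3.0000)
after link 2: o_2 = (6.3301, -0.9641, 3.0000)
after link 3: o_3 = (7.3301, -2.6962, 2.0000)
after link 4: o_4 = (5.4392, -5.4209, 0.5858)
after link 5: o_5 = (10.7801, -6.0115, 0.2322)
after link 6: o_6 = (11.5358, -2.8562, -2.3120)

11.536 -2.856 -2.312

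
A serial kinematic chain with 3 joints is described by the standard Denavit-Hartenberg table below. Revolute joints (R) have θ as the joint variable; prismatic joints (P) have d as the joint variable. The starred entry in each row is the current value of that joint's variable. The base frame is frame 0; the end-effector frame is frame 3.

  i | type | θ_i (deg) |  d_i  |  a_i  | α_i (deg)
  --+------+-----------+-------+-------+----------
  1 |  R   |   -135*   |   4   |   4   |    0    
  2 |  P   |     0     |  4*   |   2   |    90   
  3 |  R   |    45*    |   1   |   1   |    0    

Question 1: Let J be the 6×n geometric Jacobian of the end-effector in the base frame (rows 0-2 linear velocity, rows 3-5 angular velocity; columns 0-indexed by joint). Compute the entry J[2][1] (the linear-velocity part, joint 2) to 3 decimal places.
1.000

prismatic axis z_1 = (0.0000,0.0000,1.0000)
J_v[:, 1] = z_1; J_ω[:, 1] = (0,0,0)
entry J[2][1] = 1.0000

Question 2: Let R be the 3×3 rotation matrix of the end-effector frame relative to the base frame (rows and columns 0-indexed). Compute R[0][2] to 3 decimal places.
-0.707

End-effector z-axis (col 2 of R) = (-0.7071,0.7071,0.0000)
R[0][2] = -0.7071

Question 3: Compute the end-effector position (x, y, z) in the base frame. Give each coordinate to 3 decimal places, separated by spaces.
after link 1: o_1 = (-2.8284, -2.8284, 4.0000)
after link 2: o_2 = (-4.2426, -4.2426, 8.0000)
after link 3: o_3 = (-5.4497, -4.0355, 8.7071)

-5.450 -4.036 8.707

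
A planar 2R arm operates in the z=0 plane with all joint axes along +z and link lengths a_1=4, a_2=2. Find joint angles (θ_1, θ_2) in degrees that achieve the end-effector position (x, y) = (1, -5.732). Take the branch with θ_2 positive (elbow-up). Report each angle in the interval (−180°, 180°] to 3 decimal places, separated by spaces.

-90.001 30.004

cos θ_2 = (33.8558−4²−2²)/(2·4·2) = 0.8660; θ_2 = 30.0042° (elbow-up)
β = atan2(-5.7320,1.0000) = -80.1038°; ψ = atan2(1.0001,5.7320) = 9.8974°
θ_1 = β − ψ = -90.0013°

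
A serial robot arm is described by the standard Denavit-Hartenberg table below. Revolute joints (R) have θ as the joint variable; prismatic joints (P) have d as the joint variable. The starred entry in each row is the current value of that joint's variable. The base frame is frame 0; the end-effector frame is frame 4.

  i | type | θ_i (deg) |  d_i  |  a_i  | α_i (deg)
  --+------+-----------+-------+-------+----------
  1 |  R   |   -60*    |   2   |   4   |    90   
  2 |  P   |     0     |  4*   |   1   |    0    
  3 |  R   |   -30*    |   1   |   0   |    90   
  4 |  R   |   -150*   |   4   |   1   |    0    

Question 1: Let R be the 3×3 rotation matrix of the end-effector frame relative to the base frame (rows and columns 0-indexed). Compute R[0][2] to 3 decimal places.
-0.250

End-effector z-axis (col 2 of R) = (-0.2500,0.4330,-0.8660)
R[0][2] = -0.2500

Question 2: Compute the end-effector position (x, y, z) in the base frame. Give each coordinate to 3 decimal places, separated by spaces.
-2.772 -4.199 -1.031

after link 1: o_1 = (2.0000, -3.4641, 2.0000)
after link 2: o_2 = (-0.9641, -6.3301, 2.0000)
after link 3: o_3 = (-1.8301, -6.8301, 2.0000)
after link 4: o_4 = (-2.7721, -4.1986, -1.0311)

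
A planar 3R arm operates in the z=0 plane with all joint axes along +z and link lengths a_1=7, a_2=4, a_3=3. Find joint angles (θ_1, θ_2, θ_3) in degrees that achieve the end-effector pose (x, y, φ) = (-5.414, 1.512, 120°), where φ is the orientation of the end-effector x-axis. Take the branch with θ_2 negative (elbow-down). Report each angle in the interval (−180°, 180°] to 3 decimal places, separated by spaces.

-135.001 -150.007 45.009

wrist centre = target − a_3·(cos φ, sin φ) = (-3.9140, -1.0861)
cos θ_2 = (16.4990−7²−4²)/(2·7·4) = -0.8661; θ_2 = -150.0074° (elbow-down)
β = atan2(-1.0861,-3.9140) = -164.4915°; ψ = atan2(-1.9996,3.5356) = -29.4900°
θ_1 = β − ψ = -135.0015°
θ_3 = φ − θ_1 − θ_2 = 45.0089° (wrapped to (-180°,180°])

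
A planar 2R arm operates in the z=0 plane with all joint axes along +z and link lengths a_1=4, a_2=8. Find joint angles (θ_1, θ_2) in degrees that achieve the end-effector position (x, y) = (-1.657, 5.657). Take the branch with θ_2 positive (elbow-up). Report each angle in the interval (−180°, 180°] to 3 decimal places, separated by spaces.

cos θ_2 = (34.7473−4²−8²)/(2·4·8) = -0.7071; θ_2 = 134.9973° (elbow-up)
β = atan2(5.6570,-1.6570) = 106.3259°; ψ = atan2(5.6571,-1.6566) = 106.3217°
θ_1 = β − ψ = 0.0042°

0.004 134.997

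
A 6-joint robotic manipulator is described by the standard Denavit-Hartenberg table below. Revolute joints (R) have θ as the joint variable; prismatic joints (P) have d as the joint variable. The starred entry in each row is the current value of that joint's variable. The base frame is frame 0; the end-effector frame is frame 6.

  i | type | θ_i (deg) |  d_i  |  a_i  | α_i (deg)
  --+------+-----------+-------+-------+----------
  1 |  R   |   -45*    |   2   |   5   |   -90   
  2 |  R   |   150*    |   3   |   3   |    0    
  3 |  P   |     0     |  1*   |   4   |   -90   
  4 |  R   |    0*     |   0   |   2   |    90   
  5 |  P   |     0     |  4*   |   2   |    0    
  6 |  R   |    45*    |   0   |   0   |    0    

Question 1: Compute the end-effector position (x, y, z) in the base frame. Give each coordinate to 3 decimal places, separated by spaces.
2.456 8.857 -3.500

after link 1: o_1 = (3.5355, -3.5355, 2.0000)
after link 2: o_2 = (3.8197, 0.4229, 0.5000)
after link 3: o_3 = (2.0774, 3.5795, -1.5000)
after link 4: o_4 = (0.8526, 4.8042, -2.5000)
after link 5: o_5 = (2.4563, 8.8574, -3.5000)
after link 6: o_6 = (2.4563, 8.8574, -3.5000)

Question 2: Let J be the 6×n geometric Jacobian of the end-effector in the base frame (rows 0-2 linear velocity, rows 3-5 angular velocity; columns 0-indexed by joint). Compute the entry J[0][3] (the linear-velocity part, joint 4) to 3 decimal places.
axis z_3 = (-0.3536,0.3536,0.8660); lever o_n−o_3 = (0.3789,5.2779,-2.0000)
cross product → J_v[:, 3] = (-5.2779,-0.3789,-2.0000)
J_ω[:, 3] = z_3
entry J[0][3] = -5.2779

-5.278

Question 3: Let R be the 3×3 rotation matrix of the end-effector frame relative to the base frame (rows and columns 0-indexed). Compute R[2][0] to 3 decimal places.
0.259

End-effector x-axis (col 0 of R) = (-0.6830,0.6830,0.2588)
R[2][0] = 0.2588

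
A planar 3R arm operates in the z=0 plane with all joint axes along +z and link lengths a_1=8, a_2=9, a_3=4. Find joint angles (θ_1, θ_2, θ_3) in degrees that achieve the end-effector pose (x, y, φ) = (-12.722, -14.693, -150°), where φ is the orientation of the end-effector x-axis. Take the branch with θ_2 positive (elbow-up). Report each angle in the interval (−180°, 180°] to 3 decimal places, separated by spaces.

-150.002 45.001 -44.999

wrist centre = target − a_3·(cos φ, sin φ) = (-9.2579, -12.6930)
cos θ_2 = (246.8209−8²−9²)/(2·8·9) = 0.7071; θ_2 = 45.0014° (elbow-up)
β = atan2(-12.6930,-9.2579) = -126.1059°; ψ = atan2(6.3641,14.3638) = 23.8965°
θ_1 = β − ψ = -150.0024°
θ_3 = φ − θ_1 − θ_2 = -44.9990° (wrapped to (-180°,180°])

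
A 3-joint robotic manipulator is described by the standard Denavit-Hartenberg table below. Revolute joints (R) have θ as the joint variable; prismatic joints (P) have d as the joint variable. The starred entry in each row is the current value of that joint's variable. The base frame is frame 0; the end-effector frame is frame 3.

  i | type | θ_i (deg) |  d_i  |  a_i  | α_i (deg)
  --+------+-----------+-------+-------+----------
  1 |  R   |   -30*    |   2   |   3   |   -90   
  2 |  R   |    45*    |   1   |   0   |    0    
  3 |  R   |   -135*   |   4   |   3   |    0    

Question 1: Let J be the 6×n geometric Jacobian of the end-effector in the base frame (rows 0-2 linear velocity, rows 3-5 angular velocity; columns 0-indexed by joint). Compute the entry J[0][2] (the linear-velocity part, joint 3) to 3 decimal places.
2.598

axis z_2 = (0.5000,0.8660,0.0000); lever o_n−o_2 = (2.0000,3.4641,3.0000)
cross product → J_v[:, 2] = (2.5981,-1.5000,-0.0000)
J_ω[:, 2] = z_2
entry J[0][2] = 2.5981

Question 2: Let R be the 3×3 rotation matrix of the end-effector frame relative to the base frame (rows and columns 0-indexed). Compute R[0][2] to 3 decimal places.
End-effector z-axis (col 2 of R) = (0.5000,0.8660,0.0000)
R[0][2] = 0.5000

0.500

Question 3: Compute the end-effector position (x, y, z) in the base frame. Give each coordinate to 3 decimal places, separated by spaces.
5.098 2.830 5.000

after link 1: o_1 = (2.5981, -1.5000, 2.0000)
after link 2: o_2 = (3.0981, -0.6340, 2.0000)
after link 3: o_3 = (5.0981, 2.8301, 5.0000)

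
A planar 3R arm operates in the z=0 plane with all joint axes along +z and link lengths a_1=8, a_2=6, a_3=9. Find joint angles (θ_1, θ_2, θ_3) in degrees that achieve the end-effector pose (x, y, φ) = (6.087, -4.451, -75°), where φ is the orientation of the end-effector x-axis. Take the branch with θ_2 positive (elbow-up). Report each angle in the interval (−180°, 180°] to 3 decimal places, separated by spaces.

-0.004 135.000 150.004

wrist centre = target − a_3·(cos φ, sin φ) = (3.7576, 4.2423)
cos θ_2 = (32.1172−8²−6²)/(2·8·6) = -0.7071; θ_2 = 135.0005° (elbow-up)
β = atan2(4.2423,3.7576) = 48.4672°; ψ = atan2(4.2426,3.7573) = 48.4714°
θ_1 = β − ψ = -0.0041°
θ_3 = φ − θ_1 − θ_2 = 150.0036° (wrapped to (-180°,180°])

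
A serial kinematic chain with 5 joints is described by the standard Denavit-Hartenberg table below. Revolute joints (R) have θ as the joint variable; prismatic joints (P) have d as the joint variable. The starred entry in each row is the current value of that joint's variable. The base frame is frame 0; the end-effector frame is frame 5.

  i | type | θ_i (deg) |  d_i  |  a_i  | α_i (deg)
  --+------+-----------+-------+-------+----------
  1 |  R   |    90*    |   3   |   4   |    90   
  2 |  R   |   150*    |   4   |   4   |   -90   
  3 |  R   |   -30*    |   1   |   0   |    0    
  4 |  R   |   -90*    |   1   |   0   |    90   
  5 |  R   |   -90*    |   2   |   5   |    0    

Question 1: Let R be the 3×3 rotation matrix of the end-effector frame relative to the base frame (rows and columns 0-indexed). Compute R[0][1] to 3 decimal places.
End-effector y-axis (col 1 of R) = (0.8660,0.4330,-0.2500)
R[0][1] = 0.8660

0.866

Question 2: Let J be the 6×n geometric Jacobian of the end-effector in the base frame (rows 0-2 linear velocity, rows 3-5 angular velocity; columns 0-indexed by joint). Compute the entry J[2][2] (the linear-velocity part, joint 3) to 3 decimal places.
-0.500

axis z_2 = (0.0000,-0.5000,-0.8660); lever o_n−o_2 = (-1.0000,3.0000,1.7321)
cross product → J_v[:, 2] = (1.7321,0.8660,-0.5000)
J_ω[:, 2] = z_2
entry J[2][2] = -0.5000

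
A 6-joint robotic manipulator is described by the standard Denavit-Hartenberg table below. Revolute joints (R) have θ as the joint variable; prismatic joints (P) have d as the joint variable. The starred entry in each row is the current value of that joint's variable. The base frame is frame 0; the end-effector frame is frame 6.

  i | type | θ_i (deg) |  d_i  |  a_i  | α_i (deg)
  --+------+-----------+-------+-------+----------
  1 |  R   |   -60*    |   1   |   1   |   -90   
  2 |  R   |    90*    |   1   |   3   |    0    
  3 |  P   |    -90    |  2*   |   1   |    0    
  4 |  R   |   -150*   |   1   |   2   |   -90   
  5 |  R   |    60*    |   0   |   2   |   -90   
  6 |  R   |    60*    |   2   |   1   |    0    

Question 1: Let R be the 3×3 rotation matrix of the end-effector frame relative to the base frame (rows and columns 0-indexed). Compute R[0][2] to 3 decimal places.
End-effector z-axis (col 2 of R) = (-0.0580,-0.8995,-0.4330)
R[0][2] = -0.0580

-0.058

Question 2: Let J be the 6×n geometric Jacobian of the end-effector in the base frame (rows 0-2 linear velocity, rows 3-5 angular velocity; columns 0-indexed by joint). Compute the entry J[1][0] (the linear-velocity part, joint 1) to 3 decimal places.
0.849

axis z_0 = ẑ; lever o_n−o_0 = (0.8493,0.1989,-1.9910)
cross product → J_v[:, 0] = (-0.1989,0.8493,0.0000)
J_ω[:, 0] = z_0
entry J[1][0] = 0.8493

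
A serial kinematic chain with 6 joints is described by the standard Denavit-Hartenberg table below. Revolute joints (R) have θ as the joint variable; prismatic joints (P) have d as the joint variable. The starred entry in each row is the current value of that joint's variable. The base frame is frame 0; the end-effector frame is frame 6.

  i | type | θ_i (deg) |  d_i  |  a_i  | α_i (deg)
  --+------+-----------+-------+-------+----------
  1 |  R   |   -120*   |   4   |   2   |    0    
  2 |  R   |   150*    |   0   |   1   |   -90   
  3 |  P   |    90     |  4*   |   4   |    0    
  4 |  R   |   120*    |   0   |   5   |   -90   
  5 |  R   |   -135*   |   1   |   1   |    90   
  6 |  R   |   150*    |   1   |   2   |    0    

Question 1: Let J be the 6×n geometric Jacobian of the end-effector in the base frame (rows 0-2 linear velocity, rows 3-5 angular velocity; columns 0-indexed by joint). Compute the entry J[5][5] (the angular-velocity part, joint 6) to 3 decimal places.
axis z_5 = (0.8839,-0.3062,-0.3536); lever o_n−o_5 = (1.0107,-1.6472,1.1248)
cross product → J_v[:, 5] = (-0.9268,-1.3516,-1.1464)
J_ω[:, 5] = z_5
entry J[5][5] = -0.3536

-0.354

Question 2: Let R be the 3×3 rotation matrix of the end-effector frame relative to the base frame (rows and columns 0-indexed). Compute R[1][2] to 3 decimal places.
End-effector z-axis (col 2 of R) = (0.8839,-0.3062,-0.3536)
R[1][2] = -0.3062

-0.306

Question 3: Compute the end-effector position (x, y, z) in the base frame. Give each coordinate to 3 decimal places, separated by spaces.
after link 1: o_1 = (-1.0000, -1.7321, 4.0000)
after link 2: o_2 = (-0.1340, -1.2321, 4.0000)
after link 3: o_3 = (-2.1340, 2.2321, 0.0000)
after link 4: o_4 = (-5.8840, 0.0670, 2.5000)
after link 5: o_5 = (-5.2742, 1.2355, 3.0125)
after link 6: o_6 = (-4.2635, -0.4116, 4.1373)

-4.263 -0.412 4.137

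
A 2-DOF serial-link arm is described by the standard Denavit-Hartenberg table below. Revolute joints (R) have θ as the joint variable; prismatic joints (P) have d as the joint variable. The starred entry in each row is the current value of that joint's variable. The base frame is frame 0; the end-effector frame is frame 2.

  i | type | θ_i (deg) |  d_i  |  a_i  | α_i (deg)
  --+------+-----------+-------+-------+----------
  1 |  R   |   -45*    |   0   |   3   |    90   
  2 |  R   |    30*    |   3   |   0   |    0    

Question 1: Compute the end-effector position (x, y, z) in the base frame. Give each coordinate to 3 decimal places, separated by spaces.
0.000 -4.243 0.000

after link 1: o_1 = (2.1213, -2.1213, 0.0000)
after link 2: o_2 = (0.0000, -4.2426, 0.0000)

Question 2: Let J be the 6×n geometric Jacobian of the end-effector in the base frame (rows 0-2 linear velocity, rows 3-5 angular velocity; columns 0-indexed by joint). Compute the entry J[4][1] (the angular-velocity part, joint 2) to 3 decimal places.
-0.707

axis z_1 = (-0.7071,-0.7071,0.0000); lever o_n−o_1 = (-2.1213,-2.1213,0.0000)
cross product → J_v[:, 1] = (0.0000,0.0000,0.0000)
J_ω[:, 1] = z_1
entry J[4][1] = -0.7071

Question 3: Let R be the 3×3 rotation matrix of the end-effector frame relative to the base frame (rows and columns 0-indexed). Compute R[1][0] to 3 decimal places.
-0.612

End-effector x-axis (col 0 of R) = (0.6124,-0.6124,0.5000)
R[1][0] = -0.6124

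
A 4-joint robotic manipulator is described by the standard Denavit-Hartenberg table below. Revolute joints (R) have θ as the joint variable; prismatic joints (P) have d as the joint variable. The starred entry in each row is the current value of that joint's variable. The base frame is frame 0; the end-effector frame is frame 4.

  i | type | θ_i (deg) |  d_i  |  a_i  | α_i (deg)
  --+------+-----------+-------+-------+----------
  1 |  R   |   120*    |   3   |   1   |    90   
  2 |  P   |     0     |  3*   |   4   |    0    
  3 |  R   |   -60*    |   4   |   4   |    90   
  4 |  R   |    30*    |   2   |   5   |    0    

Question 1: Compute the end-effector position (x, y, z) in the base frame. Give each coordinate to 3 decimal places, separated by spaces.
after link 1: o_1 = (-0.5000, 0.8660, 3.0000)
after link 2: o_2 = (0.0981, 5.8301, 3.0000)
after link 3: o_3 = (2.5622, 9.5622, -0.4641)
after link 4: o_4 = (4.5107, 11.1872, -5.2141)

4.511 11.187 -5.214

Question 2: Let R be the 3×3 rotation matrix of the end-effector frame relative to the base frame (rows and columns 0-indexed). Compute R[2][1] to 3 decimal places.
0.433

End-effector y-axis (col 1 of R) = (0.8750,0.2165,0.4330)
R[2][1] = 0.4330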